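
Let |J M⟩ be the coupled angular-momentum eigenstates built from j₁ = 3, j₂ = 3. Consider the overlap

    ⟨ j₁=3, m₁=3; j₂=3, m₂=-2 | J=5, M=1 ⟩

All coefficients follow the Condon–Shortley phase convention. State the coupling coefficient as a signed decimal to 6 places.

triangle: 1!·5!·5!/12! = 14400/479001600
(j±m)!: 6!·0!·1!·5!·6!·4! = 1492992000
prefactor² = (2J+1)·Δ·N² = 3456000/7
  k=0: +1/(0!·1!·0!·1!·5!·4!) = 1/2880
Σ = 1/2880  ⇒  CG² = 3456000/7·(1/2880)² = 5/84
CG = +√(5/84) = +0.243975

+0.243975  (= +√(5/84))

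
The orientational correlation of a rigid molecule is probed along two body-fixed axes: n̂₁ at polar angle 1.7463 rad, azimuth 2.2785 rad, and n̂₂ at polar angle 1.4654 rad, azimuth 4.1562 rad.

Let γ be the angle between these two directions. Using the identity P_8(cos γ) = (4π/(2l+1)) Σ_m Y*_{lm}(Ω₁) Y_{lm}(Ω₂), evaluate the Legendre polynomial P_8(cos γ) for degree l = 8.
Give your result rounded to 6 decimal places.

Expand P_8 via completeness: Σ_{m} conj(Y_{8,m}) at Ω₁ times Y_{8,m} at Ω₂ —
  m=-8: (0.370221, -0.265174) × (-0.128108, -0.476051) = (-0.173665, -0.142273)  (running Σ = (-0.173665, -0.142273))
  m=-7: (0.313638, 0.077263) × (-0.142460, 0.152391) = (-0.056455, 0.036789)  (running Σ = (-0.230120, -0.105485))
  m=-6: (-0.083673, -0.166298) × (-0.297833, -0.058992) = (0.015110, 0.054465)  (running Σ = (-0.215009, -0.051019))
  m=-5: (0.129167, -0.308146) × (0.083202, 0.220612) = (0.078728, 0.002857)  (running Σ = (-0.136282, -0.048162))
  m=-4: (-0.081064, 0.026037) × (-0.144953, 0.189117) = (0.006826, -0.019105)  (running Σ = (-0.129455, -0.067267))
  m=-3: (-0.278077, -0.171377) × (0.244361, 0.023968) = (-0.063844, -0.048543)  (running Σ = (-0.193299, -0.115810))
  m=-2: (0.005943, 0.037939) × (0.092049, 0.186530) = (-0.006530, 0.004601)  (running Σ = (-0.199828, -0.111209))
  m=-1: (-0.208309, 0.243481) × (0.131426, -0.211414) = (0.024098, 0.076039)  (running Σ = (-0.175730, -0.035170))
  m=0: (0.024471, -0.000000) × (0.198890, 0.000000) = (0.004867, 0.000000)  (running Σ = (-0.170863, -0.035170))
  m=1: (0.208309, 0.243481) × (-0.131426, -0.211414) = (0.024098, -0.076039)  (running Σ = (-0.146765, -0.111209))
  m=2: (0.005943, -0.037939) × (0.092049, -0.186530) = (-0.006530, -0.004601)  (running Σ = (-0.153295, -0.115810))
  m=3: (0.278077, -0.171377) × (-0.244361, 0.023968) = (-0.063844, 0.048543)  (running Σ = (-0.217138, -0.067267))
  m=4: (-0.081064, -0.026037) × (-0.144953, -0.189117) = (0.006826, 0.019105)  (running Σ = (-0.210312, -0.048162))
  m=5: (-0.129167, -0.308146) × (-0.083202, 0.220612) = (0.078728, -0.002857)  (running Σ = (-0.131584, -0.051019))
  m=6: (-0.083673, 0.166298) × (-0.297833, 0.058992) = (0.015110, -0.054465)  (running Σ = (-0.116474, -0.105485))
  m=7: (-0.313638, 0.077263) × (0.142460, 0.152391) = (-0.056455, -0.036789)  (running Σ = (-0.172929, -0.142273))
  m=8: (0.370221, 0.265174) × (-0.128108, 0.476051) = (-0.173665, 0.142273)  (running Σ = (-0.346593, 0.000000))
Accumulated sum (-0.346593, 0.000000); after 4π/(2l+1) scaling, (-0.256201, 0.000000) ⇒ P_8 = -0.256201

-0.256201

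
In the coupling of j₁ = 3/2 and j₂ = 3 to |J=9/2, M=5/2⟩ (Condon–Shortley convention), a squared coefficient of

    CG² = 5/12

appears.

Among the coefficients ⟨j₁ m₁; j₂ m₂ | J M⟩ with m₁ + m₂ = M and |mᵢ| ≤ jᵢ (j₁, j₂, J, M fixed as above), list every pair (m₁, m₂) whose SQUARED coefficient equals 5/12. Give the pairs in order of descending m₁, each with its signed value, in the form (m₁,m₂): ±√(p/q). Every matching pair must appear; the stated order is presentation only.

(3/2,1): +√(5/12)

Admissible pairs with m₁+m₂ = M = 5/2: (-1/2,3), (1/2,2), (3/2,1)
  (m₁,m₂)=(3/2,1): CG² = 5/12, CG = +√(5/12)   ← matches the target
  (m₁,m₂)=(1/2,2): CG² = 1/2, CG = +√(1/2)
  (m₁,m₂)=(-1/2,3): CG² = 1/12, CG = +√(1/12)
Pairs with CG² = 5/12: (3/2,1): +√(5/12)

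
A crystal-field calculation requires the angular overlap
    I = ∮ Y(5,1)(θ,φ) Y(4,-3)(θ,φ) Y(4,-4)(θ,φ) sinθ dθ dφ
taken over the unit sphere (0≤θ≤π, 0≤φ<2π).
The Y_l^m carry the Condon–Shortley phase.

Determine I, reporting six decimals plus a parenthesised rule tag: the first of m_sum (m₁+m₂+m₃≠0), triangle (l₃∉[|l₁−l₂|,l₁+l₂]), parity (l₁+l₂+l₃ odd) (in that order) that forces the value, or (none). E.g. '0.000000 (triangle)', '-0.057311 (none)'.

m-sum = 1 − 3 − 4 = -6 ≠ 0 ⇒ I = 0

0.000000 (m_sum)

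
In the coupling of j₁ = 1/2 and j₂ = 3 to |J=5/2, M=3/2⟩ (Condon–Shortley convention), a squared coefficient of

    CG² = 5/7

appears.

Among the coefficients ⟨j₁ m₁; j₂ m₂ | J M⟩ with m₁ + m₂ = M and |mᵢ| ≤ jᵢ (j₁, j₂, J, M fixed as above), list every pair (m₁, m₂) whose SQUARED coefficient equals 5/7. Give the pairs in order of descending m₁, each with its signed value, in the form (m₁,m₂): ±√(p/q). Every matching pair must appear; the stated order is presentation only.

(-1/2,2): −√(5/7)

Admissible pairs with m₁+m₂ = M = 3/2: (-1/2,2), (1/2,1)
  (m₁,m₂)=(1/2,1): CG² = 2/7, CG = +√(2/7)
  (m₁,m₂)=(-1/2,2): CG² = 5/7, CG = −√(5/7)   ← matches the target
Pairs with CG² = 5/7: (-1/2,2): −√(5/7)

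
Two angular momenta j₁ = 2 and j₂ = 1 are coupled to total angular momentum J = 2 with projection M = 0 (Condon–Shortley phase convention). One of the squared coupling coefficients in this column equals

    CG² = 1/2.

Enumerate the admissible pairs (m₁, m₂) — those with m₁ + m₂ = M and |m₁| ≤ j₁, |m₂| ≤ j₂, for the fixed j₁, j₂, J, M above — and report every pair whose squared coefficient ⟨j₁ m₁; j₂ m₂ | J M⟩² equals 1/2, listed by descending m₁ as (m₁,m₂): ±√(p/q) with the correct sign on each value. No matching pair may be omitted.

Admissible pairs with m₁+m₂ = M = 0: (-1,1), (0,0), (1,-1)
  (m₁,m₂)=(1,-1): CG² = 1/2, CG = +√(1/2)   ← matches the target
  (m₁,m₂)=(0,0): CG² = 0/1, CG = 0
  (m₁,m₂)=(-1,1): CG² = 1/2, CG = −√(1/2)   ← matches the target
Pairs with CG² = 1/2: (1,-1): +√(1/2); (-1,1): −√(1/2)

(1,-1): +√(1/2); (-1,1): −√(1/2)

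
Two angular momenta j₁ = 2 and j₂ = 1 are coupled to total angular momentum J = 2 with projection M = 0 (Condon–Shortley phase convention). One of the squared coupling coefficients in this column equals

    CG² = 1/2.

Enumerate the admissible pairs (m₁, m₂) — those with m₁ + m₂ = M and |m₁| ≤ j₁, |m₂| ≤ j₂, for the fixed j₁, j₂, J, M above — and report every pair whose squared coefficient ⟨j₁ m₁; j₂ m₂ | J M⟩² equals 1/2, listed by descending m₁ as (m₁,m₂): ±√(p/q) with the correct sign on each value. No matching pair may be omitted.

(1,-1): +√(1/2); (-1,1): −√(1/2)

Admissible pairs with m₁+m₂ = M = 0: (-1,1), (0,0), (1,-1)
  (m₁,m₂)=(1,-1): CG² = 1/2, CG = +√(1/2)   ← matches the target
  (m₁,m₂)=(0,0): CG² = 0/1, CG = 0
  (m₁,m₂)=(-1,1): CG² = 1/2, CG = −√(1/2)   ← matches the target
Pairs with CG² = 1/2: (1,-1): +√(1/2); (-1,1): −√(1/2)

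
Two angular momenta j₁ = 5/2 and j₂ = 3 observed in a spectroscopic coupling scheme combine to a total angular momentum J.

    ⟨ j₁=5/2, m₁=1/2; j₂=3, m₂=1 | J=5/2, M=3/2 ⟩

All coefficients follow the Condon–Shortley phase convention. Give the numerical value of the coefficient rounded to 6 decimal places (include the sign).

+0.169031

j₁+j₂−J=3  J+j₁−j₂=2  J−j₁+j₂=3  j₁+j₂+J+1=9
(j₁±m₁, j₂±m₂, J±M) = (3,2,4,2,4,1)
P² = 576/35
sum k=1..2:
  [1] −1/12 = -1/12
  [2] +1/8 = 1/8
S = 1/24
C² = P²·S² = 1/35 ; C = +0.169031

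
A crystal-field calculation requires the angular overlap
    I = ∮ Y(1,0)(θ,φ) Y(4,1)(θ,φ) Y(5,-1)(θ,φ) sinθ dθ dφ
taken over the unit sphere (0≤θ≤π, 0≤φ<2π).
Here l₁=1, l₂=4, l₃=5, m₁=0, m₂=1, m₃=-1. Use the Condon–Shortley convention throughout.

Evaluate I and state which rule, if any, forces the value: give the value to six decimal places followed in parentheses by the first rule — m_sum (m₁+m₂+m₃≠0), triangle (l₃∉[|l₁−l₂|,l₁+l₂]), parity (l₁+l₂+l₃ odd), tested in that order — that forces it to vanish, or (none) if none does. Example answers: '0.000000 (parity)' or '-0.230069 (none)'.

Rules hold: Σm=0, L=10 even, 3≤5≤5.
N = 3·9·11 = 297
Δ = 0!·2!·8!/11! = 1/495
Racah Σ t=0..0: t=0:+1/576 = 1/576
⇒ 3j(1 4 5; 0 0 0)² = 5/99, sgn -1
Racah Σ t=0..0: t=0:+1/720 = 1/720
⇒ 3j(1 4 5; 0 1 -1)² = 8/165, sgn +1
4πI² = N·(3j₀)²·(3jₘ)² = 8/11
I = -1·√(0.727273/4π) = -0.24057125
No selection rule forces the value: the integral is nonzero (none).

-0.240571 (none)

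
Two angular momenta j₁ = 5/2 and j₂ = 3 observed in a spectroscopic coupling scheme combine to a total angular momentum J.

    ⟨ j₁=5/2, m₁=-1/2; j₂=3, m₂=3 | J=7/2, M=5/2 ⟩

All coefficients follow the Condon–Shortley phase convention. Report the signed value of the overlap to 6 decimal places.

√[8·2!3!4!/10! · 2!3!6!0!6!1!] = √(27648/7)
  +(−1)^2/∏(2,0,1,4,2,0)! = 1/96  (running 1/96)
⟨..|..⟩ = √(27648/7)·(1/96) = +0.654654

+0.654654  (= +√(3/7))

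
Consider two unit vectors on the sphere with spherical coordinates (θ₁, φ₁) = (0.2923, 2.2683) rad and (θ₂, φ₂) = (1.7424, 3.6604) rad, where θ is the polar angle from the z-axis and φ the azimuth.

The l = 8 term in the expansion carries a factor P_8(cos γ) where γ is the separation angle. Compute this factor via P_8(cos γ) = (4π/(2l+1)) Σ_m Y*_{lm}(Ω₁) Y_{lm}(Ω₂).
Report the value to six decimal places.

Summing Y*_{l m}(θ₁,φ₁)·Y_{l m}(θ₂,φ₂) over m ∈ [−8, 8]; prefactor 4π/(2·8+1) = 0.739198:
  term(m=-8) = (0.000002, 0.000011)   from Y*(Ω₁)=(0.000019, -0.000016), Y(Ω₂)=(-0.243972, 0.387478)
  term(m=-7) = (0.000098, -0.000033)   from Y*(Ω₁)=(-0.000321, -0.000055), Y(Ω₂)=(-0.280064, 0.149404)
  term(m=-6) = (0.000255, 0.000468)   from Y*(Ω₁)=(0.001383, 0.002375), Y(Ω₂)=(0.193701, 0.005570)
  term(m=-5) = (0.004284, -0.003445)   from Y*(Ω₁)=(0.005641, -0.015651), Y(Ω₂)=(0.282144, 0.172037)
  term(m=-4) = (0.005309, 0.004607)   from Y*(Ω₁)=(-0.069660, 0.025553), Y(Ω₂)=(-0.045786, -0.082935)
  term(m=-3) = (0.039654, -0.066743)   from Y*(Ω₁)=(0.207355, 0.119196), Y(Ω₂)=(0.004666, -0.324562)
  term(m=-2) = (0.023591, 0.008810)   from Y*(Ω₁)=(-0.090286, -0.508302), Y(Ω₂)=(-0.024793, 0.042008)
  term(m=-1) = (0.033363, -0.184709)   from Y*(Ω₁)=(-0.377661, 0.450653), Y(Ω₂)=(-0.277220, 0.158287)
  term(m=+0) = (-0.001700, -0.000000)   from Y*(Ω₁)=(-0.048491, -0.000000), Y(Ω₂)=(0.035056, 0.000000)
  term(m=+1) = (0.033363, 0.184709)   from Y*(Ω₁)=(0.377661, 0.450653), Y(Ω₂)=(0.277220, 0.158287)
  term(m=+2) = (0.023591, -0.008810)   from Y*(Ω₁)=(-0.090286, 0.508302), Y(Ω₂)=(-0.024793, -0.042008)
  term(m=+3) = (0.039654, 0.066743)   from Y*(Ω₁)=(-0.207355, 0.119196), Y(Ω₂)=(-0.004666, -0.324562)
  term(m=+4) = (0.005309, -0.004607)   from Y*(Ω₁)=(-0.069660, -0.025553), Y(Ω₂)=(-0.045786, 0.082935)
  term(m=+5) = (0.004284, 0.003445)   from Y*(Ω₁)=(-0.005641, -0.015651), Y(Ω₂)=(-0.282144, 0.172037)
  term(m=+6) = (0.000255, -0.000468)   from Y*(Ω₁)=(0.001383, -0.002375), Y(Ω₂)=(0.193701, -0.005570)
  term(m=+7) = (0.000098, 0.000033)   from Y*(Ω₁)=(0.000321, -0.000055), Y(Ω₂)=(0.280064, 0.149404)
  term(m=+8) = (0.000002, -0.000011)   from Y*(Ω₁)=(0.000019, 0.000016), Y(Ω₂)=(-0.243972, -0.387478)
Σ over m = (0.211410, -0.000000); ×(4π/17) → (0.156274, -0.000000). Real part: 0.156274

0.156274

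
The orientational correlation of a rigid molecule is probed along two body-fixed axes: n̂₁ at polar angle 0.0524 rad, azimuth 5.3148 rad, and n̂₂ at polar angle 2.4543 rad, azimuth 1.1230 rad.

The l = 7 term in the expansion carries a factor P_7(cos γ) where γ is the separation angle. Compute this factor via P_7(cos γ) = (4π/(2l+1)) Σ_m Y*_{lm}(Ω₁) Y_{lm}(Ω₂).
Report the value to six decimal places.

Addition theorem: P_7(cos γ) = (4π/15) Σ_m Y*_{lm}(Ω₁) Y_{lm}(Ω₂), m = −7…7:
  term(m=-7) = -0.00000 - 0.00000j   from Y*(Ω₁)=0.00000 - 0.00000j, Y(Ω₂)=-0.00015 - 0.02069j
  term(m=-6) = -0.00000 - 0.00000j   from Y*(Ω₁)=0.00000 + 0.00000j, Y(Ω₂)=-0.08473 + 0.04143j
  term(m=-5) = -0.00000 + 0.00000j   from Y*(Ω₁)=0.00000 + 0.00000j, Y(Ω₂)=0.20036 + 0.15814j
  term(m=-4) = 0.00001 + 0.00002j   from Y*(Ω₁)=-0.00004 + 0.00004j, Y(Ω₂)=0.09578 - 0.42755j
  term(m=-3) = 0.00052 + 0.00000j   from Y*(Ω₁)=-0.00123 - 0.00030j, Y(Ω₂)=-0.40228 + 0.09309j
  term(m=-2) = 0.00016 - 0.00028j   from Y*(Ω₁)=-0.00729 - 0.01902j, Y(Ω₂)=0.00990 + 0.01237j
  term(m=-1) = 0.04044 + 0.07053j   from Y*(Ω₁)=0.11909 - 0.17317j, Y(Ω₂)=-0.16748 + 0.34868j
  term(m=+0) = 0.14872 + 0.00000j   from Y*(Ω₁)=1.05095 + 0.00000j, Y(Ω₂)=0.14151 + 0.00000j
  term(m=+1) = 0.04044 - 0.07053j   from Y*(Ω₁)=-0.11909 - 0.17317j, Y(Ω₂)=0.16748 + 0.34868j
  term(m=+2) = 0.00016 + 0.00028j   from Y*(Ω₁)=-0.00729 + 0.01902j, Y(Ω₂)=0.00990 - 0.01237j
  term(m=+3) = 0.00052 - 0.00000j   from Y*(Ω₁)=0.00123 - 0.00030j, Y(Ω₂)=0.40228 + 0.09309j
  term(m=+4) = 0.00001 - 0.00002j   from Y*(Ω₁)=-0.00004 - 0.00004j, Y(Ω₂)=0.09578 + 0.42755j
  term(m=+5) = -0.00000 - 0.00000j   from Y*(Ω₁)=-0.00000 + 0.00000j, Y(Ω₂)=-0.20036 + 0.15814j
  term(m=+6) = -0.00000 + 0.00000j   from Y*(Ω₁)=0.00000 - 0.00000j, Y(Ω₂)=-0.08473 - 0.04143j
  term(m=+7) = -0.00000 + 0.00000j   from Y*(Ω₁)=-0.00000 - 0.00000j, Y(Ω₂)=0.00015 - 0.02069j
Accumulated sum 0.23098 + 0.00000j; after 4π/(2l+1) scaling, 0.19351 + 0.00000j ⇒ P_7 = 0.193508

0.193508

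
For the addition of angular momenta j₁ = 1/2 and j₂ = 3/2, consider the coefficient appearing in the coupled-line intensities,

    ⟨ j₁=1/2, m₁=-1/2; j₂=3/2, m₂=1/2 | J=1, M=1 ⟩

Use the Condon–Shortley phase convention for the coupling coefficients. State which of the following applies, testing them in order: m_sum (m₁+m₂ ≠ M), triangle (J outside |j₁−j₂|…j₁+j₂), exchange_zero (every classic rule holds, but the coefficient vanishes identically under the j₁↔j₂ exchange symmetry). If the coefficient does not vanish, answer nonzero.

m-sum: m₁+m₂ = -1/2+1/2 = 0, M = 1  ✗ ⇒ coefficient is 0

m_sum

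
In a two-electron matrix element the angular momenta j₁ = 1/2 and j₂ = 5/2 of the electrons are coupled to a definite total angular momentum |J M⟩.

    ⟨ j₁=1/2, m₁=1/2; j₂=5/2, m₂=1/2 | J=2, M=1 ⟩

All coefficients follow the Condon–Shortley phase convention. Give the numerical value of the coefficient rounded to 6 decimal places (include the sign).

+0.577350  (= +√(1/3))

√[5·1!0!4!/6! · 1!0!3!2!3!1!] = √(12)
  +(−1)^0/∏(0,1,0,3,0,1)! = 1/6  (running 1/6)
⟨..|..⟩ = √(12)·(1/6) = +0.577350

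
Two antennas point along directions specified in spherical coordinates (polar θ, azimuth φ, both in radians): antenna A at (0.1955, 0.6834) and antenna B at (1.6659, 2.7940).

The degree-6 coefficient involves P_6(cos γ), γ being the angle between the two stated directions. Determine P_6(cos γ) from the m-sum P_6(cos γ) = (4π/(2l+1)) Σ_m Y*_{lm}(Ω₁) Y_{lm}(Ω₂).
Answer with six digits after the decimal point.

-0.095534

Summing Y*_{l m}(θ₁,φ₁)·Y_{l m}(θ₂,φ₂) over m ∈ [−6, 6]; prefactor 4π/(2·6+1) = 0.966644:
  m=-6: Y*=-0.00001 - 0.00002j  Y=-0.23146 + 0.40921j  product 0.00001 - 0.00000j
  m=-5: Y*=-0.00044 - 0.00012j  Y=-0.02585 + 0.15319j  product 0.00003 - 0.00006j
  m=-4: Y*=-0.00447 + 0.00193j  Y=-0.05664 - 0.31050j  product 0.00085 + 0.00128j
  m=-3: Y*=-0.01639 + 0.03152j  Y=-0.08918 - 0.15290j  product 0.00628 - 0.00031j
  m=-2: Y*=0.03544 + 0.17133j  Y=0.20829 + 0.17373j  product -0.02238 + 0.04185j
  m=-1: Y*=0.40716 + 0.33155j  Y=0.17327 + 0.06278j  product 0.04974 + 0.08301j
  m=+0: Y*=0.64753 + 0.00000j  Y=-0.25927 + 0.00000j  product -0.16789 + 0.00000j
  m=+1: Y*=-0.40716 + 0.33155j  Y=-0.17327 + 0.06278j  product 0.04974 - 0.08301j
  m=+2: Y*=0.03544 - 0.17133j  Y=0.20829 - 0.17373j  product -0.02238 - 0.04185j
  m=+3: Y*=0.01639 + 0.03152j  Y=0.08918 - 0.15290j  product 0.00628 + 0.00031j
  m=+4: Y*=-0.00447 - 0.00193j  Y=-0.05664 + 0.31050j  product 0.00085 - 0.00128j
  m=+5: Y*=0.00044 - 0.00012j  Y=0.02585 + 0.15319j  product 0.00003 + 0.00006j
  m=+6: Y*=-0.00001 + 0.00002j  Y=-0.23146 - 0.40921j  product 0.00001 + 0.00000j
Total Σ_m = -0.09883 + 0.00000j. Multiply by 0.966644: -0.09553 + 0.00000j. P_6(cos γ) = -0.095534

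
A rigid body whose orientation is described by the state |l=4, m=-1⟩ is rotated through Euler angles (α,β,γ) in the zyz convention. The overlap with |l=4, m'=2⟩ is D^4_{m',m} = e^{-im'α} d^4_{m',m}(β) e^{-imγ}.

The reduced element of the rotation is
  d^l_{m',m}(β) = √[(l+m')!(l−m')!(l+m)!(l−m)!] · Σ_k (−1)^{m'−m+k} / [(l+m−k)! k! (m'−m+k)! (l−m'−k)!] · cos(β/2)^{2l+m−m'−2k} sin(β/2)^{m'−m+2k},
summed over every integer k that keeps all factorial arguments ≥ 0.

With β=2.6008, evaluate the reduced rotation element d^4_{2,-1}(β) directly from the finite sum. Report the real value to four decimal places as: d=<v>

d=-0.5558

d^4_{2,-1}(β=2.6008) via the finite sum:
With c≡cos(β/2)=0.267113 and s≡sin(β/2)=0.963665, N=[720·2·6·120]^{1/2}=1018.233765
k∈{0,1,2} keeps every argument non-negative
  k=0: (−1)^3·1018.2338/(72)·0.2671^5·0.9637^3 = -0.017210
  k=1: (−1)^4·1018.2338/(48)·0.2671^3·0.9637^5 = +0.335988
  k=2: (−1)^5·1018.2338/(240)·0.2671^1·0.9637^7 = -0.874611
d^4_{2,-1}(2.6008) = -0.017210 +0.335988 -0.874611 = -0.555832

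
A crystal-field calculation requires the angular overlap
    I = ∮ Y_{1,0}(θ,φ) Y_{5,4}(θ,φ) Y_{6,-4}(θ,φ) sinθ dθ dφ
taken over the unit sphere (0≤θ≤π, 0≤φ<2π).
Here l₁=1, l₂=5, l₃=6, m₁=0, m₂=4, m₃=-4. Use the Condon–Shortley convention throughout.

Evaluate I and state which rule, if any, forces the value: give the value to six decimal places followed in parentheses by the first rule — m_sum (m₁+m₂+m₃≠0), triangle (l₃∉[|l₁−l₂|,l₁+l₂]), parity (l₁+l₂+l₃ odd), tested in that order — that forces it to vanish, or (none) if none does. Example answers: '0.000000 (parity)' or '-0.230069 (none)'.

Checks pass: Σm=0; 12 even; l₃=6∈[4,6].
(2·1+1)(2·5+1)(2·6+1) = 429
Δ: 0! 2! 10! / 13! → 1/858
sum: t=0:+1/14400 = 1/14400
3j²(1 5 6; 0 0 0) = Δ·Π!·Σ² = 6/143  (sign +1)
sum: t=0:+1/362880 = 1/362880
3j²(1 5 6; 0 4 -4) = Δ·Π!·Σ² = 10/429  (sign +1)
combine: 4πI² = 429·6/143·10/429 = 60/143
take √, sign +1: I = 0.18272698
No selection rule forces the value: the integral is nonzero (none).

0.182727 (none)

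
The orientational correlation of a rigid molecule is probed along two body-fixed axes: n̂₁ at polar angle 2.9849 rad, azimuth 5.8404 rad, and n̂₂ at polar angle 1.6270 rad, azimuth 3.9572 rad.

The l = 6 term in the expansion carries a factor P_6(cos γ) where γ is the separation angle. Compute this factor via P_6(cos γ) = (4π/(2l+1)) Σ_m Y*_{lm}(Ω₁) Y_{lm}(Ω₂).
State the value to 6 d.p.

-0.312121

Addition theorem: P_6(cos γ) = (4π/13) Σ_m Y*_{lm}(Ω₁) Y_{lm}(Ω₂), m = −6…6:
  [-6]  conj(Y_{6,-6})(Ω₁) = -0.00001 - 0.00000j ; Y_{6,-6}(Ω₂) = 0.08626 + 0.47069j ; Δ = 0.00000 - 0.00000j
  [-5]  conj(Y_{6,-5})(Ω₁) = 0.00009 + 0.00012j ; Y_{6,-5}(Ω₂) = -0.05527 + 0.07512j ; Δ = -0.00001 + 0.00000j
  [-4]  conj(Y_{6,-4})(Ω₁) = -0.00041 - 0.00202j ; Y_{6,-4}(Ω₂) = 0.33973 - 0.04125j ; Δ = -0.00022 - 0.00067j
  [-3]  conj(Y_{6,-3})(Ω₁) = -0.00454 + 0.01835j ; Y_{6,-3}(Ω₂) = 0.08296 + 0.06914j ; Δ = -0.00165 + 0.00121j
  [-2]  conj(Y_{6,-2})(Ω₁) = 0.07454 - 0.09120j ; Y_{6,-2}(Ω₂) = -0.01850 - 0.30577j ; Δ = -0.02927 - 0.02111j
  [-1]  conj(Y_{6,-1})(Ω₁) = -0.40984 + 0.19434j ; Y_{6,-1}(Ω₂) = 0.07769 - 0.08253j ; Δ = -0.01580 + 0.04893j
  [+0]  conj(Y_{6,0})(Ω₁) = 0.77107 + 0.00000j ; Y_{6,0}(Ω₂) = -0.29698 + 0.00000j ; Δ = -0.22899 + 0.00000j
  [+1]  conj(Y_{6,1})(Ω₁) = 0.40984 + 0.19434j ; Y_{6,1}(Ω₂) = -0.07769 - 0.08253j ; Δ = -0.01580 - 0.04893j
  [+2]  conj(Y_{6,2})(Ω₁) = 0.07454 + 0.09120j ; Y_{6,2}(Ω₂) = -0.01850 + 0.30577j ; Δ = -0.02927 + 0.02111j
  [+3]  conj(Y_{6,3})(Ω₁) = 0.00454 + 0.01835j ; Y_{6,3}(Ω₂) = -0.08296 + 0.06914j ; Δ = -0.00165 - 0.00121j
  [+4]  conj(Y_{6,4})(Ω₁) = -0.00041 + 0.00202j ; Y_{6,4}(Ω₂) = 0.33973 + 0.04125j ; Δ = -0.00022 + 0.00067j
  [+5]  conj(Y_{6,5})(Ω₁) = -0.00009 + 0.00012j ; Y_{6,5}(Ω₂) = 0.05527 + 0.07512j ; Δ = -0.00001 - 0.00000j
  [+6]  conj(Y_{6,6})(Ω₁) = -0.00001 + 0.00000j ; Y_{6,6}(Ω₂) = 0.08626 - 0.47069j ; Δ = 0.00000 + 0.00000j
Accumulated sum -0.32289 - 0.00000j; after 4π/(2l+1) scaling, -0.31212 - 0.00000j ⇒ P_6 = -0.312121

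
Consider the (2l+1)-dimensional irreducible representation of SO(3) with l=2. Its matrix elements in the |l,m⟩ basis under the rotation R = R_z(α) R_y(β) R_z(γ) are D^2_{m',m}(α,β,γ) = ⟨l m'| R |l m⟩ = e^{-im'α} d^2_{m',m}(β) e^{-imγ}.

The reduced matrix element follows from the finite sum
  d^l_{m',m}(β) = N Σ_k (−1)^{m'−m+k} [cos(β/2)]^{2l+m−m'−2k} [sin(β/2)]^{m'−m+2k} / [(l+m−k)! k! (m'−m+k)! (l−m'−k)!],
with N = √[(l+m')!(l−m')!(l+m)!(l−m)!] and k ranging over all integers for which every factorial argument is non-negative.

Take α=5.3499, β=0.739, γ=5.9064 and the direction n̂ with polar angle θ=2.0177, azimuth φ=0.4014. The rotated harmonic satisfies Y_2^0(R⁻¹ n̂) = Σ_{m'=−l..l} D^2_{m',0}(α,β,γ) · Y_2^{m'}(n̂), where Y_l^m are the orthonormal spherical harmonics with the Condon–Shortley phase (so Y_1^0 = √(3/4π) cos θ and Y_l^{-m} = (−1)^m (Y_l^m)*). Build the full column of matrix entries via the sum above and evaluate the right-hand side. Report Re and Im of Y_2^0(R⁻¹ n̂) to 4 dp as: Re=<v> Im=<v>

Need the full column D^2_{m',0} for m'=−2..2 at α=5.3499, β=0.7390, γ=5.9064.
cos(β/2)=0.932508, sin(β/2)=0.361149
d^2_{-2,0}: single k=2 term ⇒ +0.277814;  D = -0.080977-0.265750i
d^2_{-1,0}: k∈[1..2] ⇒ +0.717332 -0.107594 = +0.609738;  D = +0.362914-0.489973i
d^2_{0,0}: k∈[0..2] ⇒ +0.756154 -0.453668 +0.017012 = +0.319497;  D = +0.319497+0.000000i
d^2_{1,0}: k∈[0..1] ⇒ -0.717332 +0.107594 = -0.609738;  D = -0.362914-0.489973i
d^2_{2,0}: single k=0 term ⇒ +0.277814;  D = -0.080977+0.265750i
Y_2^{m'}(θ=2.0177,φ=0.4014) and Σ D·Y over m':
  (-0.0810-0.2658i)·(+0.2182-0.2260i)  (+0.3629-0.4900i)·(-0.2772+0.1176i)  (+0.3195+0.0000i)·(-0.1387+0.0000i)  (-0.3629-0.4900i)·(+0.2772+0.1176i)  (-0.0810+0.2658i)·(+0.2182+0.2260i)
Y_2^0(R⁻¹ n̂) = -0.285630+0.000000i

Re=-0.2856 Im=0.0000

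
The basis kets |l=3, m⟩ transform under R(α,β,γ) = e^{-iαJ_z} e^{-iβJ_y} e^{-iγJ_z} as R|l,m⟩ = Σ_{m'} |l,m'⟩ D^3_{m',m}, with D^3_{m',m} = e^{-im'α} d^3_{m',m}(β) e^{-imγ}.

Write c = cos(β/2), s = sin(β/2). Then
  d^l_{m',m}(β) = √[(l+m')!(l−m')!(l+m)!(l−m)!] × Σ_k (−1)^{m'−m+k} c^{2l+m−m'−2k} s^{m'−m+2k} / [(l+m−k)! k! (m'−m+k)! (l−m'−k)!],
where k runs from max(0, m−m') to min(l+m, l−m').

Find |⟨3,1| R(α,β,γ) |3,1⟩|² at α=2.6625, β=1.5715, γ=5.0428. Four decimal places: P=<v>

P=0.0154

Split into d^3_{1,1}(β=1.5715) × two z-phases.
c=cos(1.571500/2)=0.706858, s=sin(1.571500/2)=0.707356; N=√[24·2·24·2]=48.000000
Admissible k: 0..2 (factorial args all ≥0)
  k=0: (−1)^0·48.0000/(48)·0.7069^6·0.7074^0 = +0.124736
  k=1: (−1)^1·48.0000/(6)·0.7069^4·0.7074^2 = -0.999296
  k=2: (−1)^2·48.0000/(8)·0.7069^2·0.7074^4 = +0.750527
d^3_{1,1}(1.5715) = +0.124736 -0.999296 +0.750527 = -0.124032
|D^3_{1,1}|² = |d^3_{1,1}(β)|² = (-0.124032)² = 0.015384 (the z-rotation phases have unit modulus)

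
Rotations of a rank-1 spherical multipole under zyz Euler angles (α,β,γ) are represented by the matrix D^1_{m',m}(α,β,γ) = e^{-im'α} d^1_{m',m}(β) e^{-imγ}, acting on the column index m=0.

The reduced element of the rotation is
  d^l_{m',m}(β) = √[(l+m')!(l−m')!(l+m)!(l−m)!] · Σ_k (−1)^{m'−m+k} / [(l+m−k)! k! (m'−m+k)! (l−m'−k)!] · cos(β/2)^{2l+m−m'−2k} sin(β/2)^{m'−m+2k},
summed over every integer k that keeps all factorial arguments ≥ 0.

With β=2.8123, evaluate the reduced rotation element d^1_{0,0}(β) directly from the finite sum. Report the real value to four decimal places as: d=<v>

d=-0.9463

d^1_{0,0}(β=2.8123) via the finite sum:
Half-angle: c=0.163903, s=0.986476. N=√(1·1·1·1)=1.000000
k: max(0,(0)−(0))=0 … min(1+(0),1−(0))=1
  k=0: (−1)^0·1.0000/(1)·0.1639^2·0.9865^0 = +0.026864
  k=1: (−1)^1·1.0000/(1)·0.1639^0·0.9865^2 = -0.973136
d^1_{0,0}(2.8123) = +0.026864 -0.973136 = -0.946271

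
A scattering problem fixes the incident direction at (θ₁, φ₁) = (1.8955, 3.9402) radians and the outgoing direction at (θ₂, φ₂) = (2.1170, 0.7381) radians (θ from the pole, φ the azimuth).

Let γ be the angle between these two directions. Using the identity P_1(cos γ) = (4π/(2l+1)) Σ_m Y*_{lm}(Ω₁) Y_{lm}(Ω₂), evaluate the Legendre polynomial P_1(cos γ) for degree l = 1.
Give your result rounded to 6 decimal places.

Summing Y*_{l m}(θ₁,φ₁)·Y_{l m}(θ₂,φ₂) over m ∈ [−1, 1]; prefactor 4π/(2·1+1) = 4.188790:
  [-1]  conj(Y_{1,-1})(Ω₁) = -0.228457-0.234573i ; Y_{1,-1}(Ω₂) = +0.218393-0.198653i ; Δ = -0.096492-0.005846i
  [+0]  conj(Y_{1,0})(Ω₁) = -0.155878-0.000000i ; Y_{1,0}(Ω₂) = -0.253803+0.000000i ; Δ = +0.039562+0.000000i
  [+1]  conj(Y_{1,1})(Ω₁) = +0.228457-0.234573i ; Y_{1,1}(Ω₂) = -0.218393-0.198653i ; Δ = -0.096492+0.005846i
Total Σ_m = -0.153422+0.000000i. Multiply by 4.188790: -0.642651+0.000000i. P_1(cos γ) = -0.642651

-0.642651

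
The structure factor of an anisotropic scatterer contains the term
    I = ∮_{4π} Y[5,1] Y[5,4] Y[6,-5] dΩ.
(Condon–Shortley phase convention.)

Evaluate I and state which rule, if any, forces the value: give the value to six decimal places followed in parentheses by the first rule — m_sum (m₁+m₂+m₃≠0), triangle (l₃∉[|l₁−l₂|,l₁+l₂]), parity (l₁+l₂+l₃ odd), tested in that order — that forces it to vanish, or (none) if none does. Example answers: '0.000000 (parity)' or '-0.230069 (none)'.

m-sum 0 ✓  L=16 even ✓  0≤6≤10 ✓
Π(2lᵢ+1) = 11×11×13 = 1573
triangle coeff Δ(5,5,6) = 1/28588560
Σ_t [0,4]: t=0:+1/345600 t=1:−1/13824 t=2:+1/5184 t=3:−1/13824 t=4:+1/345600 = 7/129600
(3j)²=80/7293 [(5 5 6; 0 0 0)], sign=+1
Σ_t [3,4]: t=3:−1/518400 t=4:+1/2073600 = -1/691200
(3j)²=81/4420 [(5 5 6; 1 4 -5)], sign=+1
⇒ 4πI² = 1188/3757
I = (+1)√(1188/3757/(4π)) = 0.15862904
No selection rule forces the value: the integral is nonzero (none).

0.158629 (none)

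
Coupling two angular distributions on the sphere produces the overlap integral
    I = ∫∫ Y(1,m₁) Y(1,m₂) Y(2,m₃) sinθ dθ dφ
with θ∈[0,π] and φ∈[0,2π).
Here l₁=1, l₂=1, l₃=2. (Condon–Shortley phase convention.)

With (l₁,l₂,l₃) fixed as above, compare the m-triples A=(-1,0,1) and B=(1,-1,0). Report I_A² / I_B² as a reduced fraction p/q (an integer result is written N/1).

3/1

Same 1,1,2: normalisation and zero-m 3j drop out of the ratio.
A: Δ: 0! 2! 2! / 5! → 1/30; sum: t=0:+1/2 = 1/2; 3j²(1 1 2; -1 0 1) = Δ·Π!·Σ² = 1/10  (sign -1)
B: Δ: 0! 2! 2! / 5! → 1/30; sum: t=0:+1/4 = 1/4; 3j²(1 1 2; 1 -1 0) = Δ·Π!·Σ² = 1/30  (sign +1)
I_A²/I_B² = (1/10)/(1/30) = 3/1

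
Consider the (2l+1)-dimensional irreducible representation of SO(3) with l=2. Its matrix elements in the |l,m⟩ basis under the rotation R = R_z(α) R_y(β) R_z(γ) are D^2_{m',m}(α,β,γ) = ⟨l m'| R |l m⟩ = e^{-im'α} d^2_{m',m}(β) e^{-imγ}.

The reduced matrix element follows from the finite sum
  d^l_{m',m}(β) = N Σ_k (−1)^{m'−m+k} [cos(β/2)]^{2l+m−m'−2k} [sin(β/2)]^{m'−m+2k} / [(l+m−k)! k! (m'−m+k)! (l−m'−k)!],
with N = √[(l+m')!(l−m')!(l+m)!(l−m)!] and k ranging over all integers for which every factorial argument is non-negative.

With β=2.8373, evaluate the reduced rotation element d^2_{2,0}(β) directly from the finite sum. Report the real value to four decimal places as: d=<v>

d=0.0550

d^2_{2,0}(β=2.8373) via the finite sum:
Half-angle: c=0.151560, s=0.988448. N=√(24·1·2·2)=9.797959
The bounds max(0,m−m')=0 and min(l+m,l−m')=0 give 1 term
  k=0: (−1)^2·9.7980/(4)·0.1516^2·0.9884^2 = +0.054973
d^2_{2,0}(2.8373) = +0.054973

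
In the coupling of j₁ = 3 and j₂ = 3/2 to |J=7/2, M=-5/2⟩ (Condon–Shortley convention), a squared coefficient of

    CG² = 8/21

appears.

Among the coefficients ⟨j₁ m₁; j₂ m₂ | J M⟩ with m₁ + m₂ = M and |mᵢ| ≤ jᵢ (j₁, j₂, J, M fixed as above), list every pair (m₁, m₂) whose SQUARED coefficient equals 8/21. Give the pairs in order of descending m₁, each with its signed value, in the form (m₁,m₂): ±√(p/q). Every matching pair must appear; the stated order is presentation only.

Admissible pairs with m₁+m₂ = M = -5/2: (-3,1/2), (-2,-1/2), (-1,-3/2)
  (m₁,m₂)=(-1,-3/2): CG² = 10/21, CG = +√(10/21)
  (m₁,m₂)=(-2,-1/2): CG² = 1/7, CG = −√(1/7)
  (m₁,m₂)=(-3,1/2): CG² = 8/21, CG = −√(8/21)   ← matches the target
Pairs with CG² = 8/21: (-3,1/2): −√(8/21)

(-3,1/2): −√(8/21)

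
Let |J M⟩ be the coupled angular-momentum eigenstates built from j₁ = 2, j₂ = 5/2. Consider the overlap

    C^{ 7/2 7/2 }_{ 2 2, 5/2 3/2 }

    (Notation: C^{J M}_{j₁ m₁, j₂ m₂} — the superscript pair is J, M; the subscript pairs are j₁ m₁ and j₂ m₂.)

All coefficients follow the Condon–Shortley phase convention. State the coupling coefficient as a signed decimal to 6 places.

+0.666667  (= +√(4/9))

triangle: 1!*3!*4!/9! = 144/362880
(j±m)!: 4!*0!*4!*1!*7!*0! = 2903040
prefactor² = (2J+1)*Δ*N² = 9216
  k=0: +1/(0!*1!*0!*4!*3!*0!) = 1/144
Σ = 1/144  ⇒  CG² = 9216*(1/144)² = 4/9
CG = +√(4/9) = +0.666667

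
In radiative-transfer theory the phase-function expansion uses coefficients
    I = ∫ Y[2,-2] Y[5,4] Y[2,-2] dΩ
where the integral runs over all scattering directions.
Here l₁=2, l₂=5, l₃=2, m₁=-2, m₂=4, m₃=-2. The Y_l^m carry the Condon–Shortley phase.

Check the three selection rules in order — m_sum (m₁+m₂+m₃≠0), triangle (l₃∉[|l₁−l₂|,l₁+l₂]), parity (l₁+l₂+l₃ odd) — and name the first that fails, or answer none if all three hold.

triangle

m₁+m₂+m₃ = -2 + 4 − 2 = 0  ✓
triangle: need |l₁−l₂| ≤ l₃ ≤ l₁+l₂ = [3,7]; l₃=2 is outside  ✗
parity: l₁+l₂+l₃ = 9 is odd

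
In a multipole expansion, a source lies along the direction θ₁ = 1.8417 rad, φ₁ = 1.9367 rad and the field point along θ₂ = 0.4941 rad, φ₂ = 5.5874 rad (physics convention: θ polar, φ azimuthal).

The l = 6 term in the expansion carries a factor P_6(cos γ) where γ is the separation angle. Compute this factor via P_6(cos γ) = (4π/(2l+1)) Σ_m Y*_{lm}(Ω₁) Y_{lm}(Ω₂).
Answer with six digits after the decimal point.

0.080378

Expand P_6 via completeness: Σ_{m} conj(Y_{6,m}) at Ω₁ times Y_{6,m} at Ω₂ —
  m=-6: (0.226056, -0.313568) × (-0.002814, -0.004720) = (-0.002116, -0.000184)  (running Σ = (-0.002116, -0.000184))
  m=-5: (0.359524, 0.095149) × (-0.033349, -0.011697) = (-0.010877, -0.007378)  (running Σ = (-0.012993, -0.007563))
  m=-4: (-0.006983, -0.064904) × (-0.127187, 0.047649) = (0.003981, 0.007922)  (running Σ = (-0.009012, 0.000359))
  m=-3: (0.307070, -0.157175) × (-0.166940, 0.293907) = (-0.005067, 0.116489)  (running Σ = (-0.014080, 0.116848))
  m=-2: (0.026943, 0.024199) × (0.089759, 0.495443) = (-0.009571, 0.015521)  (running Σ = (-0.023651, 0.132369))
  m=-1: (0.114814, -0.299652) × (0.207631, 0.173395) = (0.075797, -0.042309)  (running Σ = (0.052146, 0.090060))
  m=0: (0.062846, -0.000000) × (-0.336395, 0.000000) = (-0.021141, 0.000000)  (running Σ = (0.031005, 0.090060))
  m=1: (-0.114814, -0.299652) × (-0.207631, 0.173395) = (0.075797, 0.042309)  (running Σ = (0.106802, 0.132369))
  m=2: (0.026943, -0.024199) × (0.089759, -0.495443) = (-0.009571, -0.015521)  (running Σ = (0.097231, 0.116848))
  m=3: (-0.307070, -0.157175) × (0.166940, 0.293907) = (-0.005067, -0.116489)  (running Σ = (0.092164, 0.000359))
  m=4: (-0.006983, 0.064904) × (-0.127187, -0.047649) = (0.003981, -0.007922)  (running Σ = (0.096144, -0.007563))
  m=5: (-0.359524, 0.095149) × (0.033349, -0.011697) = (-0.010877, 0.007378)  (running Σ = (0.085268, -0.000184))
  m=6: (0.226056, 0.313568) × (-0.002814, 0.004720) = (-0.002116, 0.000184)  (running Σ = (0.083151, -0.000000))
Total Σ_m = (0.083151, -0.000000). Multiply by 0.966644: (0.080378, -0.000000). P_6(cos γ) = 0.080378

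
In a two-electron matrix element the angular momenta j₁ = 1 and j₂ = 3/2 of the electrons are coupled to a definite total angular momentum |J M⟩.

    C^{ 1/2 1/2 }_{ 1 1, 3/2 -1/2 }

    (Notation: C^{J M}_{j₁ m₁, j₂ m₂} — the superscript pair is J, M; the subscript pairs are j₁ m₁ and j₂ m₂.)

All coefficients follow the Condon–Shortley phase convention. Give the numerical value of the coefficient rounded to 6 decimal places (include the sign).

+0.408248

√[2·2!0!1!/4! · 2!0!1!2!1!0!] = √(2/3)
  +(−1)^0/∏(0,2,0,1,0,0)! = 1/2  (running 1/2)
⟨..|..⟩ = √(2/3)·(1/2) = +0.408248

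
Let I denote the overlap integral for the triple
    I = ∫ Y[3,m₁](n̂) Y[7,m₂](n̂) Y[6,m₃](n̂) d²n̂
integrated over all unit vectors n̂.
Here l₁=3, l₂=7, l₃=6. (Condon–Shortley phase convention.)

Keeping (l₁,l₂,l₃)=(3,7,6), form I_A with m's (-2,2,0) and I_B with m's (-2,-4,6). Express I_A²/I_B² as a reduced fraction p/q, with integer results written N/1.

168/121

Shared (l₁,l₂,l₃)=(3,7,6): N and (l;000)² cancel in I_A²/I_B².
A: Δ = 4!·2!·10!/17! = 1/2042040; Racah Σ t=3..4: t=3:−1/207360 t=4:+1/345600 = -1/518400; ⇒ 3j(3 7 6; -2 2 0)² = 12/2431, sgn -1
B: Δ = 4!·2!·10!/17! = 1/2042040; Racah Σ t=3..3: t=3:−1/43545600 = -1/43545600; ⇒ 3j(3 7 6; -2 -4 6)² = 11/3094, sgn -1
I_A²/I_B² = (12/2431)/(11/3094) = 168/121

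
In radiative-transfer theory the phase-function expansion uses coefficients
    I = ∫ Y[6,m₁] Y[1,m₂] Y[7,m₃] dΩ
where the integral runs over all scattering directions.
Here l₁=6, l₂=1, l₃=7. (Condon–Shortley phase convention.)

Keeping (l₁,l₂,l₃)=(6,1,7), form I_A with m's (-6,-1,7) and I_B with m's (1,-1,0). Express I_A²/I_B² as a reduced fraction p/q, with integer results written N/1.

13/3

Same 6,1,7: normalisation and zero-m 3j drop out of the ratio.
A: Δ: 0! 12! 2! / 15! → 1/1365; sum: t=0:+1/958003200 = 1/958003200; 3j²(6 1 7; -6 -1 7) = Δ·Π!·Σ² = 1/15  (sign +1)
B: Δ: 0! 12! 2! / 15! → 1/1365; sum: t=0:+1/1209600 = 1/1209600; 3j²(6 1 7; 1 -1 0) = Δ·Π!·Σ² = 1/65  (sign -1)
I_A²/I_B² = (1/15)/(1/65) = 13/3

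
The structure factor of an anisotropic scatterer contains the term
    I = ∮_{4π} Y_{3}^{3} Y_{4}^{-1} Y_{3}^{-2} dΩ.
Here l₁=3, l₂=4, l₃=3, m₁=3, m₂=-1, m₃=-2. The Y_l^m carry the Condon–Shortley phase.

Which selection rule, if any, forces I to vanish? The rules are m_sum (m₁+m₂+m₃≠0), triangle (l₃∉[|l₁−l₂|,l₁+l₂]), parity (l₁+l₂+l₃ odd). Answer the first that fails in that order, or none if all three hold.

none

Σmᵢ = 0  ✓
l₃∈[|l₁−l₂|,l₁+l₂]=[1,7], have l₃=3  ✓
Σlᵢ = 10 ⇒ even  ✓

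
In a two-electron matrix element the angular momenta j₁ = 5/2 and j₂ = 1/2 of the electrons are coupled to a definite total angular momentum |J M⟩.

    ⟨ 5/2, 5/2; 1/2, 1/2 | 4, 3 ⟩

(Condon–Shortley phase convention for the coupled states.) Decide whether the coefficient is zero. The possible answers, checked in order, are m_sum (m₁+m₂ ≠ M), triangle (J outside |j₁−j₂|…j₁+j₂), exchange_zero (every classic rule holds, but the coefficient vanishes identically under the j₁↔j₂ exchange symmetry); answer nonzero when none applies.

triangle

m-sum: m₁+m₂ = 5/2+1/2 = 3, M = 3  ✓
triangle: need |j₁−j₂| ≤ J ≤ j₁+j₂, i.e. J ∈ [2, 3]; J = 4 is outside ✗ ⇒ coefficient is 0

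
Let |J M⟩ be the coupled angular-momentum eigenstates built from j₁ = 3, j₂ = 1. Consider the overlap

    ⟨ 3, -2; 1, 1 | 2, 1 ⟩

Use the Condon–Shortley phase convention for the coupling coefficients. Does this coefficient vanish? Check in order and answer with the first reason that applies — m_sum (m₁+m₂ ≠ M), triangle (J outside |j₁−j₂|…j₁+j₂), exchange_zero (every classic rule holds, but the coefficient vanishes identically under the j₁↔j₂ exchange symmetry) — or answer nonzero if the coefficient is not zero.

m_sum

m-sum: m₁+m₂ = -2+1 = -1, M = 1  ✗ ⇒ coefficient is 0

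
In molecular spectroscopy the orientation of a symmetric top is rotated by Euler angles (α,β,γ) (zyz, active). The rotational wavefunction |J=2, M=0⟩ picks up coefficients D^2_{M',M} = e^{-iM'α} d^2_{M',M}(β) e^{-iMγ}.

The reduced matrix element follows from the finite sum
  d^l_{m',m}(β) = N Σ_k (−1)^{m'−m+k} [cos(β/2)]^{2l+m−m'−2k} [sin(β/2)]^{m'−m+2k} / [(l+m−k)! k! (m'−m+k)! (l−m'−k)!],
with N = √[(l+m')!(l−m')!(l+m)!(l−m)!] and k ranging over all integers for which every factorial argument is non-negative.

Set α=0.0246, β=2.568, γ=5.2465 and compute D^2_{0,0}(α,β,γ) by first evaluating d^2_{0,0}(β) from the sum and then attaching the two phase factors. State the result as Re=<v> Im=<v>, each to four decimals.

Re=0.5583 Im=0.0000

First d^2_{0,0}(β=2.5680), then the phase factors e^{-i(0)α} and e^{-i(0)γ}:
c=cos(2.568000/2)=0.282881, s=sin(2.568000/2)=0.959155; N=√[2·2·2·2]=4.000000
k: max(0,(0)−(0))=0 … min(2+(0),2−(0))=2
  k=0: (−1)^0·4.0000/(4)·0.2829^4·0.9592^0 = +0.006403
  k=1: (−1)^1·4.0000/(1)·0.2829^2·0.9592^2 = -0.294473
  k=2: (−1)^2·4.0000/(4)·0.2829^0·0.9592^4 = +0.846360
d^2_{0,0}(2.5680) = +0.006403 -0.294473 +0.846360 = +0.558291
D = (+1.000000+0.000000i)·(+0.558291)·(+1.000000+0.000000i) = +0.558291+0.000000i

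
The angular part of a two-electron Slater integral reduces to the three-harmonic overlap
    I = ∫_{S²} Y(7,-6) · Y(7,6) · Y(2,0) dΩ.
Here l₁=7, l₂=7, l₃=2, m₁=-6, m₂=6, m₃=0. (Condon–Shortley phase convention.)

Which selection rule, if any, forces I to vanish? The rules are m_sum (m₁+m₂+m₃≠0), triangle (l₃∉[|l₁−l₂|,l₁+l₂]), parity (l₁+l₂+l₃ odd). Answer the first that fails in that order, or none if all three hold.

Σmᵢ = 0  ✓
l₃∈[|l₁−l₂|,l₁+l₂]=[0,14], have l₃=2  ✓
Σlᵢ = 16 ⇒ even  ✓

none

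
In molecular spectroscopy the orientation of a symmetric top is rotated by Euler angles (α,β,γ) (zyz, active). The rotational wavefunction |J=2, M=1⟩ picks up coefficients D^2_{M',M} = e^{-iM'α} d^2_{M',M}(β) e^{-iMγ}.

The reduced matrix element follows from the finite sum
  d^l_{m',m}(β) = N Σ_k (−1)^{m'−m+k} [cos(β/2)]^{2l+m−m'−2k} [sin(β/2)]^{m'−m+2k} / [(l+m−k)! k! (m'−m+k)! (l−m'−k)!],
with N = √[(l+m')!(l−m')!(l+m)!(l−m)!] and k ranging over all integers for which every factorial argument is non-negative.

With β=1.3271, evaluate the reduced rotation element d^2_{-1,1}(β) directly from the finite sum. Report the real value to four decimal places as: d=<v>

d=0.5624

d^2_{-1,1}(β=1.3271) via the finite sum:
Half-angle: c=0.787811, s=0.615917. N=√(1·6·6·1)=6.000000
k: max(0,(1)−(-1))=2 … min(2+(1),2−(-1))=3
  k=2: (−1)^0·6.0000/(2)·0.7878^2·0.6159^2 = +0.706334
  k=3: (−1)^1·6.0000/(6)·0.7878^0·0.6159^4 = -0.143910
d^2_{-1,1}(1.3271) = +0.706334 -0.143910 = +0.562424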